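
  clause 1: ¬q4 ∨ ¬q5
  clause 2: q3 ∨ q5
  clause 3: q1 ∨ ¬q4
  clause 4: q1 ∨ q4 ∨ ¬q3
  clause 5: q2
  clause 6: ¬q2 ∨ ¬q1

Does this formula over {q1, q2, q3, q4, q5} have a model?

From the singleton clause (q2), q2 = True.
From the singleton clause (¬q1), q1 = False.
From the singleton clause (¬q4), q4 = False.
From the singleton clause (¬q3), q3 = False.
From the singleton clause (q5), q5 = True.
This assignment satisfies each clause.
A satisfying assignment: q1 ↦ False; q2 ↦ True; q3 ↦ False; q4 ↦ False; q5 ↦ True.

Satisfiable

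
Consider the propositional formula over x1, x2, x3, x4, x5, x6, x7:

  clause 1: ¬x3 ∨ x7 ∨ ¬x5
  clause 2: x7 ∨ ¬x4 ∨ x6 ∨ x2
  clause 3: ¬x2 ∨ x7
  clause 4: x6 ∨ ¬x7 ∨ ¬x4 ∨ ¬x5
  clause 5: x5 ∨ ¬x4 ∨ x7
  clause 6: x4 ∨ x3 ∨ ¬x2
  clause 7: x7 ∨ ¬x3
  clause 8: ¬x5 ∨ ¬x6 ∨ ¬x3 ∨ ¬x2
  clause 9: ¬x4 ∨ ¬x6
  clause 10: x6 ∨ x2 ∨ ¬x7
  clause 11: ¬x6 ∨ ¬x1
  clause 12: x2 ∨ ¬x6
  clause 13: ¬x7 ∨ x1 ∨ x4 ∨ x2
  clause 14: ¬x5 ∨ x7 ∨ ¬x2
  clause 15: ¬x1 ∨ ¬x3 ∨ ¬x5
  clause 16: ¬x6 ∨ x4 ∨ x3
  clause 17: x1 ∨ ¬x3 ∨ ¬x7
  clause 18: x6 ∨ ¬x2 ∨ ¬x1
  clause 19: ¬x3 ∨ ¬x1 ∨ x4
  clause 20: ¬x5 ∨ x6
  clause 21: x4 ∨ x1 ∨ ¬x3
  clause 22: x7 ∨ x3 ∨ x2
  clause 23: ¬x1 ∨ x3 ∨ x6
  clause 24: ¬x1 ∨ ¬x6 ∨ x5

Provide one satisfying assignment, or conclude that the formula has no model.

x1: False,  x2: True,  x3: False,  x4: True,  x5: False,  x6: False,  x7: True

Branch on x2: set x2 = True.
The clause (x7) is unit, so x7 = True.
Branch on x4: set x4 = True.
The clause (¬x6) is unit, so x6 = False.
The clause (¬x5) is unit, so x5 = False.
The clause (¬x1) is unit, so x1 = False.
The clause (¬x3) is unit, so x3 = False.
All clauses are satisfied.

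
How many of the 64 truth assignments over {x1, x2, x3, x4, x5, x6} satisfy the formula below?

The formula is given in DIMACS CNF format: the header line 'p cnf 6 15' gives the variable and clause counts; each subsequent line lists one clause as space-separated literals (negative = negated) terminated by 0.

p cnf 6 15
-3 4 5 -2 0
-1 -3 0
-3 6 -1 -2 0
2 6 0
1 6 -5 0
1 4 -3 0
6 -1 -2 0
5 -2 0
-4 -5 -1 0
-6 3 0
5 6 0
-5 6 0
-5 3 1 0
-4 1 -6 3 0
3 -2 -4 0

There are 2^6 = 64 truth assignments over (x1, x2, x3, x4, x5, x6).
Split on x3. With x3 = True, the clauses containing x3 are satisfied and ¬x3 drops from the rest; 3 of the 2^5 = 32 assignments to the other variables satisfy what remains.
With x3 = False, by the same count on the reduced clause set, 0 assignments work.
(One model: x1=F, x2=F, x3=T, x4=T, x5=F, x6=T.)
Total: 3 + 0 = 3.

3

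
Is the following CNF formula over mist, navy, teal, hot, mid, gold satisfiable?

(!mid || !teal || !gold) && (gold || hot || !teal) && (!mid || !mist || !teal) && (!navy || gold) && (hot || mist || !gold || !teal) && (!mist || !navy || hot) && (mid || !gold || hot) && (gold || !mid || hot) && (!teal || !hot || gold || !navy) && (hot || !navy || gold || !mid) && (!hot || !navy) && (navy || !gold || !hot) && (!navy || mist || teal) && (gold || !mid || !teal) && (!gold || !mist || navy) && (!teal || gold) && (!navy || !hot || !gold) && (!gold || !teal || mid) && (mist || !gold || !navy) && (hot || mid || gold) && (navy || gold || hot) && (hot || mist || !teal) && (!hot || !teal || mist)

Try navy = false.
Try gold = true.
From the singleton clause (!hot), hot = false.
From the singleton clause (mid), mid = true.
From the singleton clause (!teal), teal = false.
From the singleton clause (!mist), mist = false.
This assignment satisfies each clause.
A satisfying assignment: mist ↦ false,  navy ↦ false,  teal ↦ false,  hot ↦ false,  mid ↦ true,  gold ↦ true.

Satisfiable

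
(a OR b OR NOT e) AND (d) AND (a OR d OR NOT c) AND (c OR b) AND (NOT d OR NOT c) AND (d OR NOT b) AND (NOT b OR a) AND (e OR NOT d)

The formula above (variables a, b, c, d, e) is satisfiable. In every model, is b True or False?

True

Suppose b = false.
Unit clause (d) forces d = true.
Unit clause (c) forces c = true.
Now (NOT c) is unsatisfied and unit — conflict.
So every satisfying assignment has b = True.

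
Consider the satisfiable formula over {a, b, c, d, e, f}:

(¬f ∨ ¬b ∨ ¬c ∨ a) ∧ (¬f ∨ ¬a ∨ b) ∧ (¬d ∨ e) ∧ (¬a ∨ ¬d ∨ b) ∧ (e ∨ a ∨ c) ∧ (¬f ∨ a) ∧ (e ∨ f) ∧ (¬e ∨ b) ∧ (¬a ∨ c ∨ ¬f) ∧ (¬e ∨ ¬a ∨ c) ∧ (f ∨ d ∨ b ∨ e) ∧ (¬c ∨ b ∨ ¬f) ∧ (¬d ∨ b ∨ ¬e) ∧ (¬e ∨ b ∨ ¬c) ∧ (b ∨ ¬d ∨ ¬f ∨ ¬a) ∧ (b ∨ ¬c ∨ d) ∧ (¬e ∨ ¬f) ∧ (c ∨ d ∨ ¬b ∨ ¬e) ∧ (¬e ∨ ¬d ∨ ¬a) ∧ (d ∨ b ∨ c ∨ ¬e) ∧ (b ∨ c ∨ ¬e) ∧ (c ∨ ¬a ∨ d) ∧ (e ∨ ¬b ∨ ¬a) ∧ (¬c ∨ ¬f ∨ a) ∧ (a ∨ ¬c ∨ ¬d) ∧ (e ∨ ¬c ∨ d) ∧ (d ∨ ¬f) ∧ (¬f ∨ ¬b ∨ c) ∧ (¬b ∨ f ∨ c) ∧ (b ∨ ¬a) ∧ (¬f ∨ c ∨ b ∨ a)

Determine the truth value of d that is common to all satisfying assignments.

Suppose d = True.
Unit clause (e) forces e = True.
Unit clause (b) forces b = True.
Unit clause (¬f) forces f = False.
Unit clause (¬a) forces a = False.
Unit clause (¬c) forces c = False.
But (c) is also a unit clause — contradiction.
So every satisfying assignment has d = False.

False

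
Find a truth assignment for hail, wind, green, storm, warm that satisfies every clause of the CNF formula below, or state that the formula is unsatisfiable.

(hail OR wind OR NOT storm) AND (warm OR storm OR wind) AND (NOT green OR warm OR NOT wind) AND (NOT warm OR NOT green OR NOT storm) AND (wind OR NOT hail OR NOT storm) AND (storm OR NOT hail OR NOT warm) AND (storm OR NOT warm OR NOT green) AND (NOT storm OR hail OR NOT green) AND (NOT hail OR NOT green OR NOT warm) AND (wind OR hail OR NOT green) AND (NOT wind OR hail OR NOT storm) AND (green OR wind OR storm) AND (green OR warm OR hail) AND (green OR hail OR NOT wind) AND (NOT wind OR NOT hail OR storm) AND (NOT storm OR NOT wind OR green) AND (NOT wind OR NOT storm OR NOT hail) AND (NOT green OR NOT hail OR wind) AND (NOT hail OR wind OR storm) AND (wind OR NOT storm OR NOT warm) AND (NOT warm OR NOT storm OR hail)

UNSATISFIABLE

Try hail = true.
Try wind = true.
The clause (storm) is unit, so storm = true.
That conflicts with the unit clause (NOT storm).
Undo wind and try wind = false.
The clause (NOT storm) is unit, so storm = false.
That conflicts with the unit clause (storm).
Either choice for wind ends in contradiction.
Undo hail and try hail = false.
Try wind = true.
The clause (NOT storm) is unit, so storm = false.
The clause (green) is unit, so green = true.
The clause (warm) is unit, so warm = true.
That conflicts with the unit clause (NOT warm).
Undo wind and try wind = false.
The clause (NOT storm) is unit, so storm = false.
The clause (warm) is unit, so warm = true.
The clause (NOT green) is unit, so green = false.
That conflicts with the unit clause (green).
Either choice for wind ends in contradiction.
Either choice for hail ends in contradiction.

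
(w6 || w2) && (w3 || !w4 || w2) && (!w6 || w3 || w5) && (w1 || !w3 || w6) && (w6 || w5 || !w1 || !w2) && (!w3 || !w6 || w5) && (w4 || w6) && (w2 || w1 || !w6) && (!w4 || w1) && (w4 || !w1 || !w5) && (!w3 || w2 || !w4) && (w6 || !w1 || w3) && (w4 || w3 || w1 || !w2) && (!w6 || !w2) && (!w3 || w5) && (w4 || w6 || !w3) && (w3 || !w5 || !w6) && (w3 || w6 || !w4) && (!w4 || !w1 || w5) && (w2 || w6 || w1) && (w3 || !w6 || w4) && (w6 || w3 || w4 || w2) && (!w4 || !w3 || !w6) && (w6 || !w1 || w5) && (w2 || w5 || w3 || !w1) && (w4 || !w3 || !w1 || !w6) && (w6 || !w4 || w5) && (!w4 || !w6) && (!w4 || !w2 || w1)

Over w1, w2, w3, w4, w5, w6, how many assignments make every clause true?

There are 2^6 = 64 truth assignments over (w1, w2, w3, w4, w5, w6).
Split on w4. With w4 = true, the clauses containing w4 are satisfied and !w4 drops from the rest; 1 of the 2^5 = 32 assignments to the other variables satisfy what remains.
With w4 = false, by the same count on the reduced clause set, 0 assignments work.
Total: 1 + 0 = 1.

1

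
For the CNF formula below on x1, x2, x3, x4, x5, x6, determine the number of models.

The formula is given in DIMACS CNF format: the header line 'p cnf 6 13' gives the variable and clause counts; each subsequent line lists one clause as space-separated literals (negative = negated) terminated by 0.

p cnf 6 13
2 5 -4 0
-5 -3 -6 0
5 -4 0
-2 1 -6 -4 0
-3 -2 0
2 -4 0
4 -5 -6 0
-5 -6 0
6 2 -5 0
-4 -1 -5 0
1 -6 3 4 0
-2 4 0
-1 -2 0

There are 2^6 = 64 truth assignments over (x1, x2, x3, x4, x5, x6).
Split on x1. With x1 = True, the clauses containing x1 are satisfied and ¬x1 drops from the rest; 4 of the 2^5 = 32 assignments to the other variables satisfy what remains.
With x1 = False, by the same count on the reduced clause set, 4 assignments work.
(One model: x1=F, x2=F, x3=F, x4=F, x5=F, x6=F.)
Total: 4 + 4 = 8.

8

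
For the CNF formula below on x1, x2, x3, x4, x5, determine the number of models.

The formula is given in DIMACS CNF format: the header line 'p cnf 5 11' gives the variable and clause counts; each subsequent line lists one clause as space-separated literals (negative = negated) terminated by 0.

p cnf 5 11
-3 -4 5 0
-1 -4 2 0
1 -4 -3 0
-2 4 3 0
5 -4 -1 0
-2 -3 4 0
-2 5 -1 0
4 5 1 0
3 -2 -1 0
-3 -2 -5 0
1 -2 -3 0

10

There are 2^5 = 32 truth assignments over (x1, x2, x3, x4, x5).
Split on x2. With x2 = True, the clauses containing x2 are satisfied and ¬x2 drops from the rest; 2 of the 2^4 = 16 assignments to the other variables satisfy what remains.
With x2 = False, by the same count on the reduced clause set, 8 assignments work.
(One model: x1=F, x2=F, x3=F, x4=F, x5=T.)
Total: 2 + 8 = 10.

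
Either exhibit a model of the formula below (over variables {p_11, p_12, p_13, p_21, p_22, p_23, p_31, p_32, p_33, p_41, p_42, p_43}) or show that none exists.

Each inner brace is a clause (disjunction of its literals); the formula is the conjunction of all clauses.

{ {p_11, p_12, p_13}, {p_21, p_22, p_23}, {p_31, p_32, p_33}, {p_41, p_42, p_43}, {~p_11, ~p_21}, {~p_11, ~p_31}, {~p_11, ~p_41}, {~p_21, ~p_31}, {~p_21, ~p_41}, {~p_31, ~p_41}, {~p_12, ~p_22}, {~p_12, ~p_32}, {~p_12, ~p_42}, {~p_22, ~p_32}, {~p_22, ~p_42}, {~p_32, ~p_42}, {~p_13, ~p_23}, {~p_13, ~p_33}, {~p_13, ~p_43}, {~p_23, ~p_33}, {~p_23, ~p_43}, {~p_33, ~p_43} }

UNSATISFIABLE

Suppose p_11 = 0.
Suppose p_12 = 1.
The clause (~p_22) is unit, so p_22 = 0.
The clause (~p_32) is unit, so p_32 = 0.
The clause (~p_42) is unit, so p_42 = 0.
Suppose p_21 = 1.
The clause (~p_31) is unit, so p_31 = 0.
The clause (p_33) is unit, so p_33 = 1.
The clause (~p_41) is unit, so p_41 = 0.
The clause (p_43) is unit, so p_43 = 1.
Now (~p_43) is unsatisfied and unit — conflict.
That branch fails; take p_21 = 0 instead.
The clause (p_23) is unit, so p_23 = 1.
The clause (~p_13) is unit, so p_13 = 0.
The clause (~p_33) is unit, so p_33 = 0.
The clause (p_31) is unit, so p_31 = 1.
The clause (~p_41) is unit, so p_41 = 0.
The clause (p_43) is unit, so p_43 = 1.
Now (~p_43) is unsatisfied and unit — conflict.
Neither p_21 = 1 nor p_21 = 0 works.
That branch fails; take p_12 = 0 instead.
The clause (p_13) is unit, so p_13 = 1.
The clause (~p_23) is unit, so p_23 = 0.
The clause (~p_33) is unit, so p_33 = 0.
The clause (~p_43) is unit, so p_43 = 0.
Suppose p_21 = 1.
The clause (~p_31) is unit, so p_31 = 0.
The clause (p_32) is unit, so p_32 = 1.
The clause (~p_41) is unit, so p_41 = 0.
The clause (p_42) is unit, so p_42 = 1.
Now (~p_42) is unsatisfied and unit — conflict.
That branch fails; take p_21 = 0 instead.
The clause (p_22) is unit, so p_22 = 1.
The clause (~p_32) is unit, so p_32 = 0.
The clause (p_31) is unit, so p_31 = 1.
The clause (~p_41) is unit, so p_41 = 0.
The clause (p_42) is unit, so p_42 = 1.
Now (~p_42) is unsatisfied and unit — conflict.
Neither p_21 = 1 nor p_21 = 0 works.
Neither p_12 = 1 nor p_12 = 0 works.
That branch fails; take p_11 = 1 instead.
The clause (~p_21) is unit, so p_21 = 0.
The clause (~p_31) is unit, so p_31 = 0.
The clause (~p_41) is unit, so p_41 = 0.
Suppose p_22 = 1.
The clause (~p_12) is unit, so p_12 = 0.
The clause (~p_32) is unit, so p_32 = 0.
The clause (p_33) is unit, so p_33 = 1.
The clause (~p_42) is unit, so p_42 = 0.
The clause (p_43) is unit, so p_43 = 1.
Now (~p_43) is unsatisfied and unit — conflict.
That branch fails; take p_22 = 0 instead.
The clause (p_23) is unit, so p_23 = 1.
The clause (~p_13) is unit, so p_13 = 0.
The clause (~p_33) is unit, so p_33 = 0.
The clause (p_32) is unit, so p_32 = 1.
The clause (~p_12) is unit, so p_12 = 0.
The clause (~p_42) is unit, so p_42 = 0.
The clause (p_43) is unit, so p_43 = 1.
Now (~p_43) is unsatisfied and unit — conflict.
Neither p_22 = 1 nor p_22 = 0 works.
Neither p_11 = 1 nor p_11 = 0 works.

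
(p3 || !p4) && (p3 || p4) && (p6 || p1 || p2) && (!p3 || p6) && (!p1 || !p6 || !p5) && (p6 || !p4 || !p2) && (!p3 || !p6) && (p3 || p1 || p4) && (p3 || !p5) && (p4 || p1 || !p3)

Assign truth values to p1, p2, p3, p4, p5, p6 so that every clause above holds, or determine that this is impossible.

Case p3 = true:
Unit clause (p6) forces p6 = true.
Now (!p6) is unsatisfied and unit — conflict.
Undo p3 and try p3 = false.
Unit clause (!p4) forces p4 = false.
Now (p4) is unsatisfied and unit — conflict.
Neither p3 = true nor p3 = false works.

UNSATISFIABLE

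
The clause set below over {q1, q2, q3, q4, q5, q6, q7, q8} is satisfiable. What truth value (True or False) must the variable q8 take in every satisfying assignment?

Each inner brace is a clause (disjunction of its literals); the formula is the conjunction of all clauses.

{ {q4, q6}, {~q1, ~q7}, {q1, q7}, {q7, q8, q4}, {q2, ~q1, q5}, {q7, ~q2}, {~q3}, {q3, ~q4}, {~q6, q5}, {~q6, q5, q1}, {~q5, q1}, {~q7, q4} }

True

Suppose q8 = 0.
The clause (~q3) is unit, so q3 = 0.
The clause (~q4) is unit, so q4 = 0.
The clause (q6) is unit, so q6 = 1.
The clause (q7) is unit, so q7 = 1.
But (~q7) is also a unit clause — contradiction.
So every satisfying assignment has q8 = True.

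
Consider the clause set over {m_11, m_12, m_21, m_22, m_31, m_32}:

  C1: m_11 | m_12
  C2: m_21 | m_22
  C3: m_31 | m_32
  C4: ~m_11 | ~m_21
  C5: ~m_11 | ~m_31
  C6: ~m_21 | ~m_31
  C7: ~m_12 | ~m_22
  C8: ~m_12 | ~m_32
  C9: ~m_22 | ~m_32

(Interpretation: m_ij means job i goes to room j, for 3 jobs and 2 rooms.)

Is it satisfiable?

Suppose m_11 = 1.
(~m_21) alone gives m_21 = 0.
(m_22) alone gives m_22 = 1.
(~m_31) alone gives m_31 = 0.
(m_32) alone gives m_32 = 1.
But (~m_32) is also a unit clause — contradiction.
That branch fails; take m_11 = 0 instead.
(m_12) alone gives m_12 = 1.
(~m_22) alone gives m_22 = 0.
(m_21) alone gives m_21 = 1.
(~m_31) alone gives m_31 = 0.
(m_32) alone gives m_32 = 1.
But (~m_32) is also a unit clause — contradiction.
Neither m_11 = 1 nor m_11 = 0 works.
No assignment satisfies every clause.

No, unsatisfiable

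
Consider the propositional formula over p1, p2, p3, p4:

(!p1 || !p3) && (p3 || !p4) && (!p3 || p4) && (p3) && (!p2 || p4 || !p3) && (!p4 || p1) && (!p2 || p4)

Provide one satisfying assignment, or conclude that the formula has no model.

UNSATISFIABLE

Unit clause (p3) forces p3 = true.
Unit clause (!p1) forces p1 = false.
Unit clause (p4) forces p4 = true.
But (!p4) is also a unit clause — contradiction.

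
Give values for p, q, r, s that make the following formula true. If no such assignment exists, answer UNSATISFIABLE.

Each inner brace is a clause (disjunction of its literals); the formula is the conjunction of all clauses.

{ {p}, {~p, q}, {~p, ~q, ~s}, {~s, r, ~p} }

The clause (p) is unit, so p = 1.
The clause (q) is unit, so q = 1.
The clause (~s) is unit, so s = 0.
No clause remains; r is free.

p: 1,  q: 1,  r: 0,  s: 0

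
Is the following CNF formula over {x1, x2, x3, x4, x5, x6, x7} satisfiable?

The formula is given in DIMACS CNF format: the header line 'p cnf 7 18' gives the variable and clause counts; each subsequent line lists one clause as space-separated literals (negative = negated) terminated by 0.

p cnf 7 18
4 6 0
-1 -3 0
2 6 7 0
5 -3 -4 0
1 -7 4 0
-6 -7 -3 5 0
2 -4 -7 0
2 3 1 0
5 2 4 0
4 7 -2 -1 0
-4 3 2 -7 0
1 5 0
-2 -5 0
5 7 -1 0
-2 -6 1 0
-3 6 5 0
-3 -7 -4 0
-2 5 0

Try x4 = False.
(x6) alone gives x6 = True.
Try x1 = False.
(¬x7) alone gives x7 = False.
(x5) alone gives x5 = True.
(¬x2) alone gives x2 = False.
(x3) alone gives x3 = True.
Every clause now holds.
A satisfying assignment: x1 ↦ False; x2 ↦ False; x3 ↦ True; x4 ↦ False; x5 ↦ True; x6 ↦ True; x7 ↦ False.

Yes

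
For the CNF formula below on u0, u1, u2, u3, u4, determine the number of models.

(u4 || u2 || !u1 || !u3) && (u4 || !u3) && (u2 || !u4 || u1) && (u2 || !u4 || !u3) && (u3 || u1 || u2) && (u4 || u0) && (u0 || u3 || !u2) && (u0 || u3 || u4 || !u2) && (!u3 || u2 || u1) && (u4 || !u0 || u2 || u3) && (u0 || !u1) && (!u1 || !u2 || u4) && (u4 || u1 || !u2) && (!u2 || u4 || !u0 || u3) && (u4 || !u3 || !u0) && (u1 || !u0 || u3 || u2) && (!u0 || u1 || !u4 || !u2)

4

There are 2^5 = 32 truth assignments over (u0, u1, u2, u3, u4).
Split on u0. With u0 = true, the clauses containing u0 are satisfied and !u0 drops from the rest; 3 of the 2^4 = 16 assignments to the other variables satisfy what remains.
With u0 = false, by the same count on the reduced clause set, 1 assignment works.
(One model: u0=F, u1=F, u2=T, u3=T, u4=T.)
Total: 3 + 1 = 4.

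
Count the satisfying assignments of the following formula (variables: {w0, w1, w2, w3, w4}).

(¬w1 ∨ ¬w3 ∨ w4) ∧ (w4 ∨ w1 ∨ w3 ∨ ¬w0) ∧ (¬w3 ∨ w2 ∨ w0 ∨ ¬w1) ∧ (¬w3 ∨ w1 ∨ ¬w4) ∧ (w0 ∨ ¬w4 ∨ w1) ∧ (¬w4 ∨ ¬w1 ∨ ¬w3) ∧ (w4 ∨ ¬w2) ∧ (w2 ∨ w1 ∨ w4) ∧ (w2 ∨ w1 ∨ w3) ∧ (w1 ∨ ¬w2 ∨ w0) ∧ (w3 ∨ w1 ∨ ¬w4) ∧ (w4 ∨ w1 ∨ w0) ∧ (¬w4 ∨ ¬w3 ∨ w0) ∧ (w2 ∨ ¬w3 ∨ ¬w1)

There are 2^5 = 32 truth assignments over (w0, w1, w2, w3, w4).
Split on w4. With w4 = True, the clauses containing w4 are satisfied and ¬w4 drops from the rest; 4 of the 2^4 = 16 assignments to the other variables satisfy what remains.
With w4 = False, by the same count on the reduced clause set, 2 assignments work.
Total: 4 + 2 = 6.

6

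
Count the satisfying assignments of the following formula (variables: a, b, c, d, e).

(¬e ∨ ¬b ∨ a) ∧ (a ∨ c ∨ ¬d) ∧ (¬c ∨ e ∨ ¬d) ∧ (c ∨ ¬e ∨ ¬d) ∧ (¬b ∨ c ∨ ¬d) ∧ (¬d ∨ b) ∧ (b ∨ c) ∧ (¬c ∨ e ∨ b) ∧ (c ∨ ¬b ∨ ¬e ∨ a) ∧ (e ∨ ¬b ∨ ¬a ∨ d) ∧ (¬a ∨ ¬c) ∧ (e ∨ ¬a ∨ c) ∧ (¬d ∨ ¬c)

There are 2^5 = 32 truth assignments over (a, b, c, d, e).
Split on a. With a = True, the clauses containing a are satisfied and ¬a drops from the rest; 1 of the 2^4 = 16 assignments to the other variables satisfy what remains.
With a = False, by the same count on the reduced clause set, 3 assignments work.
(One model: a=F, b=F, c=T, d=F, e=T.)
Total: 1 + 3 = 4.

4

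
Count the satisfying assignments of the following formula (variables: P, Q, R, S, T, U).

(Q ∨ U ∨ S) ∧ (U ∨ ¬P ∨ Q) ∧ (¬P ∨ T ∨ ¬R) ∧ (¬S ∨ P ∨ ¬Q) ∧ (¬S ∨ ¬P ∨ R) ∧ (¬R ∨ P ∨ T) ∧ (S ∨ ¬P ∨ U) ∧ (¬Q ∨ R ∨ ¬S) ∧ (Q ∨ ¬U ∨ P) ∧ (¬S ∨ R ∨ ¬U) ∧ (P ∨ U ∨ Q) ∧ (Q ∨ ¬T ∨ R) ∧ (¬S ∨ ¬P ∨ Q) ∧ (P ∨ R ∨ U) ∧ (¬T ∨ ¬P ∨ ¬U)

There are 2^6 = 64 truth assignments over (P, Q, R, S, T, U).
Split on Q. With Q = True, the clauses containing Q are satisfied and ¬Q drops from the rest; 6 of the 2^5 = 32 assignments to the other variables satisfy what remains.
With Q = False, by the same count on the reduced clause set, 1 assignment works.
Total: 6 + 1 = 7.

7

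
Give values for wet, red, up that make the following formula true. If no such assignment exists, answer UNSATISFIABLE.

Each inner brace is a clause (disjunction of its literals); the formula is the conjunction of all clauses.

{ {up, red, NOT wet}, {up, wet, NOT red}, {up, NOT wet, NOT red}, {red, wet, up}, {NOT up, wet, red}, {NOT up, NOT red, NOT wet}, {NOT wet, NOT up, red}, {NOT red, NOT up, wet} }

Suppose up = true.
Suppose wet = true.
Unit clause (NOT red) forces red = false.
But (red) is also a unit clause — contradiction.
Backtrack on wet: now try wet = false.
Unit clause (red) forces red = true.
But (NOT red) is also a unit clause — contradiction.
Both values of wet lead to a conflict.
Backtrack on up: now try up = false.
Suppose red = true.
Unit clause (wet) forces wet = true.
But (NOT wet) is also a unit clause — contradiction.
Backtrack on red: now try red = false.
Unit clause (NOT wet) forces wet = false.
But (wet) is also a unit clause — contradiction.
Both values of red lead to a conflict.
Both values of up lead to a conflict.

UNSATISFIABLE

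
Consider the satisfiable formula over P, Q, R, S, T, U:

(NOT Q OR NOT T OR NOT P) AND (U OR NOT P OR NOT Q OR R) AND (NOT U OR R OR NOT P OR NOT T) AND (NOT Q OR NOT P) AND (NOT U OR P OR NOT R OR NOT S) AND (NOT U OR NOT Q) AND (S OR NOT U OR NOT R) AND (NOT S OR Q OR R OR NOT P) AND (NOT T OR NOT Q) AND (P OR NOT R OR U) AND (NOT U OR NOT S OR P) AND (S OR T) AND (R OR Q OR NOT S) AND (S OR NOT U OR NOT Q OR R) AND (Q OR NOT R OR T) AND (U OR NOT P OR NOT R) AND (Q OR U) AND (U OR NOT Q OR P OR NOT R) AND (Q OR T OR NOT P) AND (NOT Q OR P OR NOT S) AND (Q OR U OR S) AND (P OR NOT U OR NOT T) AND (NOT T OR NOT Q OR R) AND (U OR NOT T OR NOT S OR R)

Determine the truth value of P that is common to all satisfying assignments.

Suppose P = false.
Suppose U = false.
The clause (NOT R) is unit, so R = false.
The clause (Q) is unit, so Q = true.
The clause (NOT T) is unit, so T = false.
The clause (S) is unit, so S = true.
That conflicts with the unit clause (NOT S).
Backtrack on U: now try U = true.
The clause (NOT Q) is unit, so Q = false.
The clause (NOT S) is unit, so S = false.
The clause (NOT R) is unit, so R = false.
The clause (T) is unit, so T = true.
That conflicts with the unit clause (NOT T).
Neither U = true nor U = false works.
So every satisfying assignment has P = True.

True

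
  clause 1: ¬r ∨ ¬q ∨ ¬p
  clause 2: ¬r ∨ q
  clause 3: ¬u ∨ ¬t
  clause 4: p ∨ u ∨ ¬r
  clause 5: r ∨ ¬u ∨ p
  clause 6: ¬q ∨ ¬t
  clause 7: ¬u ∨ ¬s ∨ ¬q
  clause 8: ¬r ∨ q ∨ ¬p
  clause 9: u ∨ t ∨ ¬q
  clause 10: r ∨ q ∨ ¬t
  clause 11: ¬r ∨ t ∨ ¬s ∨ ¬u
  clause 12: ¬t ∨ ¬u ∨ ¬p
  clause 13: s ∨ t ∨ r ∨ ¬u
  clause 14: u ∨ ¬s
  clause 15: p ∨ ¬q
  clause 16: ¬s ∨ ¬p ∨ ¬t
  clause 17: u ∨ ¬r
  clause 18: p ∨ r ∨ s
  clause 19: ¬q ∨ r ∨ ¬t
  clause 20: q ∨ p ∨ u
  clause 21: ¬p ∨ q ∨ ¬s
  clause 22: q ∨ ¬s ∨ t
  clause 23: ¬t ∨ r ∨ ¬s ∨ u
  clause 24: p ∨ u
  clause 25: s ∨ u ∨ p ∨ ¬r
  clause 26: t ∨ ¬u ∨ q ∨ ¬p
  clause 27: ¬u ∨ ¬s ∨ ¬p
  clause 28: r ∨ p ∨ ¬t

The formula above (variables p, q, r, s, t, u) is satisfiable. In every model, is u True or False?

False

Suppose u = True.
Unit clause (¬t) forces t = False.
Try r = False.
Unit clause (p) forces p = True.
Unit clause (s) forces s = True.
That conflicts with the unit clause (¬s).
Backtrack on r: now try r = True.
Unit clause (q) forces q = True.
Unit clause (¬p) forces p = False.
That conflicts with the unit clause (p).
Either choice for r ends in contradiction.
So every satisfying assignment has u = False.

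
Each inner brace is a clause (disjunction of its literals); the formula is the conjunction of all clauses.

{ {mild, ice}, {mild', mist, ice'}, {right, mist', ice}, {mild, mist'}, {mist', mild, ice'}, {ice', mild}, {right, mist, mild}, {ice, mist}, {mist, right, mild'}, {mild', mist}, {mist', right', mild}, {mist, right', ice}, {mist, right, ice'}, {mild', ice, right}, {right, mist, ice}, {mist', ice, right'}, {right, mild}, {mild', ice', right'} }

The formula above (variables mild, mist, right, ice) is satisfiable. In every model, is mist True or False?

Suppose mist = 0.
Unit clause (ice) forces ice = 1.
Unit clause (mild') forces mild = 0.
Now (mild) is unsatisfied and unit — conflict.
So every satisfying assignment has mist = True.

True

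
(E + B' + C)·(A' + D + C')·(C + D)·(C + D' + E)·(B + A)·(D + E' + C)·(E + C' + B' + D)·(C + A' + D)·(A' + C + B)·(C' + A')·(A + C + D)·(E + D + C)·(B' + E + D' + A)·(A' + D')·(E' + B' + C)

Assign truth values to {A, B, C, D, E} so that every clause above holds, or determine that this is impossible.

A ↦ 0; B ↦ 1; C ↦ 1; D ↦ 1; E ↦ 1

Branch on C: set C = 1.
From the singleton clause (A'), A = 0.
From the singleton clause (B), B = 1.
Branch on E: set E = 1.
Every clause is now satisfied; D is unconstrained.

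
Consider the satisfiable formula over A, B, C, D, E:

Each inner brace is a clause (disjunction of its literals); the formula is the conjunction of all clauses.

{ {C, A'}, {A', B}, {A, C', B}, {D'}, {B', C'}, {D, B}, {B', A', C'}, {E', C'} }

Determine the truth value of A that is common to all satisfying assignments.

False

Suppose A = 1.
The clause (C) is unit, so C = 1.
The clause (B) is unit, so B = 1.
But (B') is also a unit clause — contradiction.
So every satisfying assignment has A = False.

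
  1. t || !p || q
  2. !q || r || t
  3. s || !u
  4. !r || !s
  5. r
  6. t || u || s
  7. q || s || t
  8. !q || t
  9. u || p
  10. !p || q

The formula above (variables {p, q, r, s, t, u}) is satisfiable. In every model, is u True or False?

Suppose u = true.
(s) alone gives s = true.
(!r) alone gives r = false.
That conflicts with the unit clause (r).
So every satisfying assignment has u = False.

False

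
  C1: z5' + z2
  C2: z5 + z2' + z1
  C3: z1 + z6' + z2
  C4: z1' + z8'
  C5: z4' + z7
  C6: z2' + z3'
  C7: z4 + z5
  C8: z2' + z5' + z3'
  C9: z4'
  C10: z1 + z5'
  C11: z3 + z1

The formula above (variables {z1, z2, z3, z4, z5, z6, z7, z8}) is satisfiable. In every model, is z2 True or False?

Suppose z2 = 0.
(z5') alone gives z5 = 0.
(z4) alone gives z4 = 1.
That conflicts with the unit clause (z4').
So every satisfying assignment has z2 = True.

True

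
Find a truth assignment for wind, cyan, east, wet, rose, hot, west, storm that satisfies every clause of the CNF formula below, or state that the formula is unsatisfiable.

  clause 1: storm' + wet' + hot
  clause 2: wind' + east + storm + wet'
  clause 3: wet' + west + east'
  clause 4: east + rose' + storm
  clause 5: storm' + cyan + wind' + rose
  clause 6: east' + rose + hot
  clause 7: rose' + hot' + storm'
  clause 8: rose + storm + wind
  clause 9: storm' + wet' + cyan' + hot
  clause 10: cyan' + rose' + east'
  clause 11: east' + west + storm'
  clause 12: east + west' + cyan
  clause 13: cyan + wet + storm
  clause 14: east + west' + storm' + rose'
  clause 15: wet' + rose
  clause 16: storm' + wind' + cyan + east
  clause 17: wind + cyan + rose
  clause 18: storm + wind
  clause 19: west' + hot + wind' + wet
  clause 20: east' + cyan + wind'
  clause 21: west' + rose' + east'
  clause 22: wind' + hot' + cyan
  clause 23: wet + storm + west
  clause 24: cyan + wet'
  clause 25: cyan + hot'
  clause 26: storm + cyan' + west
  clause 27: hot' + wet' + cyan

wind: 1; cyan: 1; east: 1; wet: 0; rose: 0; hot: 1; west: 1; storm: 1

Suppose wet = 0.
Suppose cyan = 1.
Suppose rose = 0.
Suppose east = 1.
From the singleton clause (hot), hot = 1.
Suppose storm = 1.
From the singleton clause (west), west = 1.
All clauses hold; wind can take either value.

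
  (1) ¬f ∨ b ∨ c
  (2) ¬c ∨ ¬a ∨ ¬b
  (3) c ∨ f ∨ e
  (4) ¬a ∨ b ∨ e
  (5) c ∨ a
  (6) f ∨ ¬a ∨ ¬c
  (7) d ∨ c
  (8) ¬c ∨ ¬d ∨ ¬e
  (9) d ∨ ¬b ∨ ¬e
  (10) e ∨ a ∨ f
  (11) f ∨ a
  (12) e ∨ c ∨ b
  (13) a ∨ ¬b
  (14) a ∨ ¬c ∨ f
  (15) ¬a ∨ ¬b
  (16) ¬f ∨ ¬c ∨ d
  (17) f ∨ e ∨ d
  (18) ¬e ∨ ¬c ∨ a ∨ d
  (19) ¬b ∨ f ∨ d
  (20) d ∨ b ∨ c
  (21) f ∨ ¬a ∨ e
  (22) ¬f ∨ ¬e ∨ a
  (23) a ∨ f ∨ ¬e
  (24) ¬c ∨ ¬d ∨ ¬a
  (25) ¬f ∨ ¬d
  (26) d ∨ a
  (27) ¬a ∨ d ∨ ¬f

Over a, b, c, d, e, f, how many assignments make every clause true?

There are 2^6 = 64 truth assignments over (a, b, c, d, e, f).
Split on b. With b = True, the clauses containing b are satisfied and ¬b drops from the rest; 0 of the 2^5 = 32 assignments to the other variables satisfy what remains.
With b = False, by the same count on the reduced clause set, 1 assignment works.
(One model: a=T, b=F, c=F, d=T, e=T, f=F.)
Total: 0 + 1 = 1.

1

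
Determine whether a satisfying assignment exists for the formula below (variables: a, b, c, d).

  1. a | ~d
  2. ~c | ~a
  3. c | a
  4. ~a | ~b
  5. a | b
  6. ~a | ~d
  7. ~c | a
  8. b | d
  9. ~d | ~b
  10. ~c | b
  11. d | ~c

No, unsatisfiable

Try a = 1.
The clause (~c) is unit, so c = 0.
The clause (~b) is unit, so b = 0.
The clause (~d) is unit, so d = 0.
That conflicts with the unit clause (d).
That branch fails; take a = 0 instead.
The clause (~d) is unit, so d = 0.
The clause (c) is unit, so c = 1.
That conflicts with the unit clause (~c).
Both values of a lead to a conflict.
No assignment satisfies every clause.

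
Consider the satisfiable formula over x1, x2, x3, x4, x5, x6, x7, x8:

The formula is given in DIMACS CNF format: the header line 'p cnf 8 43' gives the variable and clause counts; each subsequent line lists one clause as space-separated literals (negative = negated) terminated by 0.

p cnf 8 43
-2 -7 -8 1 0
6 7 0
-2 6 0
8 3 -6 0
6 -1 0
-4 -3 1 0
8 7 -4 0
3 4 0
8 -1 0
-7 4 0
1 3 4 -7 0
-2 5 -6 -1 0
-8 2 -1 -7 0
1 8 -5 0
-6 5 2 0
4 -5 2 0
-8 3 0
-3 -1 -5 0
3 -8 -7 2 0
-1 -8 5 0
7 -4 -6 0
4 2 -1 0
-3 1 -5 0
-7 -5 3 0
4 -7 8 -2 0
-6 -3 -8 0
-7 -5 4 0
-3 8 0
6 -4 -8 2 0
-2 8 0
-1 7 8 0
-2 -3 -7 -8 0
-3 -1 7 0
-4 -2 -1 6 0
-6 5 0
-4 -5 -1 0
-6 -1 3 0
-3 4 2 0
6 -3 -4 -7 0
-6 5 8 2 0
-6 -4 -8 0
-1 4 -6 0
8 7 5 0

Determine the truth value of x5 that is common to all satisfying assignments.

False

Suppose x5 = True.
Branch on x6: set x6 = True.
Branch on x8: set x8 = True.
From the singleton clause (x3), x3 = True.
But (¬x3) is also a unit clause — contradiction.
That branch fails; take x8 = False instead.
From the singleton clause (x3), x3 = True.
But (¬x3) is also a unit clause — contradiction.
Both values of x8 lead to a conflict.
That branch fails; take x6 = False instead.
From the singleton clause (x7), x7 = True.
From the singleton clause (¬x2), x2 = False.
From the singleton clause (¬x1), x1 = False.
From the singleton clause (x4), x4 = True.
From the singleton clause (¬x3), x3 = False.
But (x3) is also a unit clause — contradiction.
Both values of x6 lead to a conflict.
So every satisfying assignment has x5 = False.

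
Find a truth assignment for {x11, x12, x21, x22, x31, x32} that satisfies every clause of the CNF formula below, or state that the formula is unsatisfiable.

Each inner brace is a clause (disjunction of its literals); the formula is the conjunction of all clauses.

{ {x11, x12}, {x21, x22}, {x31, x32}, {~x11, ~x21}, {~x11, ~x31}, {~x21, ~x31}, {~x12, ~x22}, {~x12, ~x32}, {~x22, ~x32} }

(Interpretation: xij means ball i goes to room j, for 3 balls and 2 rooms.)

UNSATISFIABLE

Try x11 = 1.
(~x21) alone gives x21 = 0.
(x22) alone gives x22 = 1.
(~x31) alone gives x31 = 0.
(x32) alone gives x32 = 1.
Now (~x32) is unsatisfied and unit — conflict.
That branch fails; take x11 = 0 instead.
(x12) alone gives x12 = 1.
(~x22) alone gives x22 = 0.
(x21) alone gives x21 = 1.
(~x31) alone gives x31 = 0.
(x32) alone gives x32 = 1.
Now (~x32) is unsatisfied and unit — conflict.
Both values of x11 lead to a conflict.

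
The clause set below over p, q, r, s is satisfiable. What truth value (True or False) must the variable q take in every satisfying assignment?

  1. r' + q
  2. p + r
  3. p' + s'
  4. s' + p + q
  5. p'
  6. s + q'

True

Suppose q = 0.
(r') alone gives r = 0.
(p) alone gives p = 1.
But (p') is also a unit clause — contradiction.
So every satisfying assignment has q = True.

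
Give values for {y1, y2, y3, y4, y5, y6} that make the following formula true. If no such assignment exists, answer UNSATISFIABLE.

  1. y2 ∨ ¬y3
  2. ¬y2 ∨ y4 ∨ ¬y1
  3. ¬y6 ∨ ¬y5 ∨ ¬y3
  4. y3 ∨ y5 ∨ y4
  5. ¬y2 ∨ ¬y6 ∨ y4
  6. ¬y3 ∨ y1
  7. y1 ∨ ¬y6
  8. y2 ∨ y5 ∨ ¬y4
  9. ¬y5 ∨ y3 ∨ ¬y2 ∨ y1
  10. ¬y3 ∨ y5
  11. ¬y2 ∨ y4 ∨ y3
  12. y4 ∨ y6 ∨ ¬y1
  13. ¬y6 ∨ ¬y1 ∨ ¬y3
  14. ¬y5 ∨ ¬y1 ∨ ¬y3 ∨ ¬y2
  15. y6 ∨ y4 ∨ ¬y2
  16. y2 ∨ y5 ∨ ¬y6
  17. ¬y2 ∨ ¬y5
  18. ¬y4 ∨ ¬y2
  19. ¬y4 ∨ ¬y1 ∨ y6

Case y2 = False:
Unit clause (¬y3) forces y3 = False.
Case y5 = True:
Case y1 = True:
Case y4 = True:
Unit clause (y6) forces y6 = True.
All clauses are satisfied.

y1=True, y2=False, y3=False, y4=True, y5=True, y6=True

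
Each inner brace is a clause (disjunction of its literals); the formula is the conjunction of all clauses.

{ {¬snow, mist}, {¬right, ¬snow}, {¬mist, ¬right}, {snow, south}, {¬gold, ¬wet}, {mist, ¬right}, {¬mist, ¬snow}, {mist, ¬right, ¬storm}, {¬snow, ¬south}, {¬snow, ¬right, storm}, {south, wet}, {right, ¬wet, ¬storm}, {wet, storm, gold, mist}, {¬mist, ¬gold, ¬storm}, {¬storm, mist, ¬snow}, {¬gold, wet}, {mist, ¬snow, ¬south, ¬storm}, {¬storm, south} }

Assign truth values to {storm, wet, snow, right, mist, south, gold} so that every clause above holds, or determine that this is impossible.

storm ↦ True,  wet ↦ False,  snow ↦ False,  right ↦ False,  mist ↦ True,  south ↦ True,  gold ↦ False

Try snow = False.
Unit clause (south) forces south = True.
Try mist = True.
Unit clause (¬right) forces right = False.
Try gold = False.
Try wet = False.
Every clause is now satisfied; storm is unconstrained.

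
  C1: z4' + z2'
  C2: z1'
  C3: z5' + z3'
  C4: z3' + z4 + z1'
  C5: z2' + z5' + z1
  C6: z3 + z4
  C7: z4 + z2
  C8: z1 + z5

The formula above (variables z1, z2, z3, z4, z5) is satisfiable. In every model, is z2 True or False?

Suppose z2 = 1.
(z4') alone gives z4 = 0.
(z1') alone gives z1 = 0.
(z5') alone gives z5 = 0.
But (z5) is also a unit clause — contradiction.
So every satisfying assignment has z2 = False.

False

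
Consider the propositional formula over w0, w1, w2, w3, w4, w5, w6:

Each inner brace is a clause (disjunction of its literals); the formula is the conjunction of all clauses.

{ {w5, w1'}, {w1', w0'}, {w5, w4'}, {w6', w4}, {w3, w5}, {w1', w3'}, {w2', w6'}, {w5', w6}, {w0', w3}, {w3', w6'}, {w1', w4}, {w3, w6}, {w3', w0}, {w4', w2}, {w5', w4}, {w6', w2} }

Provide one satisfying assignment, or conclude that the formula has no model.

w0=1,  w1=0,  w2=1,  w3=1,  w4=0,  w5=0,  w6=0

Try w5 = 0.
The clause (w1') is unit, so w1 = 0.
The clause (w4') is unit, so w4 = 0.
The clause (w6') is unit, so w6 = 0.
The clause (w3) is unit, so w3 = 1.
The clause (w0) is unit, so w0 = 1.
All clauses hold; w2 can take either value.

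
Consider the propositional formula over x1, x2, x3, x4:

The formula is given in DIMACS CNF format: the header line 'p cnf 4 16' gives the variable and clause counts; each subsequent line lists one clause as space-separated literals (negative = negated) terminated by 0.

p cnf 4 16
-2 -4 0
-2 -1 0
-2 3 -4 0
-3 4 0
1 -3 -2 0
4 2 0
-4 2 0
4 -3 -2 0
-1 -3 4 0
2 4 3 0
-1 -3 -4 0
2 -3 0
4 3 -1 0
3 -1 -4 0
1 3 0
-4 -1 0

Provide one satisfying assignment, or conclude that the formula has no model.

Try x2 = False.
Unit clause (x4) forces x4 = True.
But (¬x4) is also a unit clause — contradiction.
Undo x2 and try x2 = True.
Unit clause (¬x4) forces x4 = False.
Unit clause (¬x1) forces x1 = False.
Unit clause (¬x3) forces x3 = False.
But (x3) is also a unit clause — contradiction.
Neither x2 = True nor x2 = False works.

UNSATISFIABLE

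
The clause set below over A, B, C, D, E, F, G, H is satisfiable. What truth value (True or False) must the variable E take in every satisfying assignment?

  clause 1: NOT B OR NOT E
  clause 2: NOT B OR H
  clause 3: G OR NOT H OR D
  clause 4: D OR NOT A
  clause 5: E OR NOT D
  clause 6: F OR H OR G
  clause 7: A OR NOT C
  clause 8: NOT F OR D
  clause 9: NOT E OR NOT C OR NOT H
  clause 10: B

Suppose E = true.
The clause (NOT B) is unit, so B = false.
That conflicts with the unit clause (B).
So every satisfying assignment has E = False.

False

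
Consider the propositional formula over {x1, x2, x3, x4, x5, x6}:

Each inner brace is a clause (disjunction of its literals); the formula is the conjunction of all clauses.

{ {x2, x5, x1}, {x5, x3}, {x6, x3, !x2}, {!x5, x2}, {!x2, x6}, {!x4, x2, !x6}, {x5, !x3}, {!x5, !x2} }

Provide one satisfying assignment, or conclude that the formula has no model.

UNSATISFIABLE

Try x5 = true.
The clause (x2) is unit, so x2 = true.
Now (!x2) is unsatisfied and unit — conflict.
Backtrack on x5: now try x5 = false.
The clause (x3) is unit, so x3 = true.
Now (!x3) is unsatisfied and unit — conflict.
Neither x5 = true nor x5 = false works.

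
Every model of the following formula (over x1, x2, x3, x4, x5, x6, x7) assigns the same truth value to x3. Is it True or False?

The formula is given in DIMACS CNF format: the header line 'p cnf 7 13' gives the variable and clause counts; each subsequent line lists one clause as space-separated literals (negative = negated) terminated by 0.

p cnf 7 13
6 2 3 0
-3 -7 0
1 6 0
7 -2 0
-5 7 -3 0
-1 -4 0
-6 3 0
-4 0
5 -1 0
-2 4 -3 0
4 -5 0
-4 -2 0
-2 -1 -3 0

True

Suppose x3 = False.
The clause (¬x6) is unit, so x6 = False.
The clause (x2) is unit, so x2 = True.
The clause (x1) is unit, so x1 = True.
The clause (x7) is unit, so x7 = True.
The clause (¬x4) is unit, so x4 = False.
The clause (x5) is unit, so x5 = True.
Now (¬x5) is unsatisfied and unit — conflict.
So every satisfying assignment has x3 = True.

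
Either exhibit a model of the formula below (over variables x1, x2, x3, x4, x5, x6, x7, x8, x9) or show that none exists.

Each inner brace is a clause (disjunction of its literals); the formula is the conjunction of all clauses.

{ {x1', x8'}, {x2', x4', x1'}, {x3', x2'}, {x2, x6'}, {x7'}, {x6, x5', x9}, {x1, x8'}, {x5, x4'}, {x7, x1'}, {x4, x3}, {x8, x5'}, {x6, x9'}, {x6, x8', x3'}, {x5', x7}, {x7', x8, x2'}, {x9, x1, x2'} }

x1: 0; x2: 0; x3: 1; x4: 0; x5: 0; x6: 0; x7: 0; x8: 0; x9: 0

From the singleton clause (x7'), x7 = 0.
From the singleton clause (x1'), x1 = 0.
From the singleton clause (x8'), x8 = 0.
From the singleton clause (x5'), x5 = 0.
From the singleton clause (x4'), x4 = 0.
From the singleton clause (x3), x3 = 1.
From the singleton clause (x2'), x2 = 0.
From the singleton clause (x6'), x6 = 0.
From the singleton clause (x9'), x9 = 0.
Every clause now holds.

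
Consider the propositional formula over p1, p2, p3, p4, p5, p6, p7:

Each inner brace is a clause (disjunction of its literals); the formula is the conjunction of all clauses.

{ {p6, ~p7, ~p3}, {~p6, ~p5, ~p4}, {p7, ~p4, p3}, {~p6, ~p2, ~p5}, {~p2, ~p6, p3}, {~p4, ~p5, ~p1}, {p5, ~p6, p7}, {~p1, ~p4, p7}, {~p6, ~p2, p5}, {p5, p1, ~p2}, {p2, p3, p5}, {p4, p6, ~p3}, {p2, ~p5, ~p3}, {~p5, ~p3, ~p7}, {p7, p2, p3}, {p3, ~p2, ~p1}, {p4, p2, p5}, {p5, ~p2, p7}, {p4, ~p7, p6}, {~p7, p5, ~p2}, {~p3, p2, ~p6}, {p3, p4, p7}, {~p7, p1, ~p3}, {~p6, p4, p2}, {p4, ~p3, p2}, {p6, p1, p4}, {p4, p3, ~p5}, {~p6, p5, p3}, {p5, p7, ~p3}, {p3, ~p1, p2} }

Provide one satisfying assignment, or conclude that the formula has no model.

Case p6 = 0:
Case p7 = 1:
The clause (~p3) is unit, so p3 = 0.
The clause (p4) is unit, so p4 = 1.
Case p5 = 1:
The clause (~p1) is unit, so p1 = 0.
Every clause is now satisfied; p2 is unconstrained.

p1: 0; p2: 1; p3: 0; p4: 1; p5: 1; p6: 0; p7: 1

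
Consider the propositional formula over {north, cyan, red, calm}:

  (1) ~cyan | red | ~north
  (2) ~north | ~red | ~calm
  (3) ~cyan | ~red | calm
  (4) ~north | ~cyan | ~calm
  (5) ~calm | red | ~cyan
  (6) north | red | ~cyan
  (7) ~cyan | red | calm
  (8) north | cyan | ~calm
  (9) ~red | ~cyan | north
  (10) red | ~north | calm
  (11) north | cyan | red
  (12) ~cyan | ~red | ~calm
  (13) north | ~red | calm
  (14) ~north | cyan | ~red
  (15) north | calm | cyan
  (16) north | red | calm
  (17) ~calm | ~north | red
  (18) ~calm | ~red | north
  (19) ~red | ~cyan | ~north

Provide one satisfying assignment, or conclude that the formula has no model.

UNSATISFIABLE

Branch on cyan: set cyan = 0.
Branch on north: set north = 1.
Unit clause (~red) forces red = 0.
Unit clause (calm) forces calm = 1.
That conflicts with the unit clause (~calm).
Backtrack on north: now try north = 0.
Unit clause (~calm) forces calm = 0.
That conflicts with the unit clause (calm).
Either choice for north ends in contradiction.
Backtrack on cyan: now try cyan = 1.
Branch on red: set red = 1.
Unit clause (calm) forces calm = 1.
That conflicts with the unit clause (~calm).
Backtrack on red: now try red = 0.
Unit clause (~north) forces north = 0.
That conflicts with the unit clause (north).
Either choice for red ends in contradiction.
Either choice for cyan ends in contradiction.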